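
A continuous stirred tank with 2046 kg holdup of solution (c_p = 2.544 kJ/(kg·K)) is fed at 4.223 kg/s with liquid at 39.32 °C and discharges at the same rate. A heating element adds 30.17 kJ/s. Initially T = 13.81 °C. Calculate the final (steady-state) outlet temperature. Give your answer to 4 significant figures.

M c_p dT/dt = ṁ c_p (T_in − T) + Q̇.
At steady state dT/dt = 0 ⇒ T_ss = T_in + Q̇/(ṁ c_p) = 39.32 + 30.17/(4.223·2.544) = 42.1283 °C.

42.13 °C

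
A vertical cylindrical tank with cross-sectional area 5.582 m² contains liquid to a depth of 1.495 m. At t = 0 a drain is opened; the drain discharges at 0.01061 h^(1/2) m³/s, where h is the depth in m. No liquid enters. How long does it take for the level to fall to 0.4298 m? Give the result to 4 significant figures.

With no inflow, A dh/dt = −0.01061 √h.
This is separable: 2 d(√h)/dt = −0.01061/A, so √h = √h₀ − (0.01061/(2A)) t.
t = 2A(√h₀ − √h)/0.01061 = 2·5.582·(√1.495 − √0.4298)/0.01061
  = 11.1640 × (1.22270 − 0.655591) / 0.01061 = 596.722 s.

596.7 s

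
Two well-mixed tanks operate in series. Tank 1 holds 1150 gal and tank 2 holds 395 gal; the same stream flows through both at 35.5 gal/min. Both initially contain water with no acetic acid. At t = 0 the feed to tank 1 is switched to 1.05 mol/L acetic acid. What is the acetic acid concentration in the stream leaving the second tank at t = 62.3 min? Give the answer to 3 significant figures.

0.818 mol/L

Each tank obeys Vᵢ dCᵢ/dt = Q(Cᵢ₋₁ − Cᵢ), so τᵢ = Vᵢ/Q.
τ₁ = 1150/35.5 = 32.394 min; τ₂ = 395/35.5 = 11.127 min.
Tank 1: C₁ = C_in(1 − e^(−t/τ₁)). Tank 2 (τ₁ ≠ τ₂): C₂ = C_in[1 − (τ₁ e^(−t/τ₁) − τ₂ e^(−t/τ₂))/(τ₁ − τ₂)].
At t = 62.3: e^(−t/τ₁) = 0.14614, e^(−t/τ₂) = 0.0037011.
C₂ = 1.05·[1 − (32.394·0.14614 − 11.127·0.0037011)/(21.268)] = 1.05·0.77934 = 0.81830 mol/L.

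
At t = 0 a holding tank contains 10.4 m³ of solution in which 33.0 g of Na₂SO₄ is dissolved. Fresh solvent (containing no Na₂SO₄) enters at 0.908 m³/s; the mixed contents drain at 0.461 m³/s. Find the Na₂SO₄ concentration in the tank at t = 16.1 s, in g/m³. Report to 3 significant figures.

1.09 g/m³

Total volume: dV/dt = Q_in − Q_out = 0.44700 m³/s, so V(t) = 10.4 + 0.44700 t and V(16.1) = 17.597 m³.
Solute balance: dm/dt = 0 − Q_out C = −Q_out m/V(t).
dm/m = −Q_out dt/(V₀ + 0.44700 t); integrating gives ln(m/m₀) = −(Q_out/(Q_in−Q_out)) ln(V/V₀).
m = m₀ (V₀/V)^(Q_out/(Q_in−Q_out)) = 33.0 × (10.4/17.597)^(1.0313) = 19.185 g.
C = m/V = 19.185/17.597 = 1.0903 g/m³.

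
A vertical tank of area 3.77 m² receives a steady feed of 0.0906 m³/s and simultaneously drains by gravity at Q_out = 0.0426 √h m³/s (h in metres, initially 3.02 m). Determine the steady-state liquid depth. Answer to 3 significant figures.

4.52 m

Level balance: A dh/dt = 0.0906 − 0.0426 √h. Setting dh/dt = 0:
Q_in = 0.0426 √h_ss ⇒ √h_ss = 0.0906/0.0426 = 2.1268.
h_ss = 2.1268² = 4.5231 m. (Since h₀ = 3.02 m < h_ss, the level will rise toward this value.)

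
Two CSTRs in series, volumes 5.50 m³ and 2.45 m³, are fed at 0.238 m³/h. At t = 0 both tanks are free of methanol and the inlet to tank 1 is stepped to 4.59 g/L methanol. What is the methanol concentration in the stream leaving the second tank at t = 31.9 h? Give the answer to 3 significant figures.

2.67 g/L

Each tank obeys Vᵢ dCᵢ/dt = Q(Cᵢ₋₁ − Cᵢ), so τᵢ = Vᵢ/Q.
τ₁ = 5.50/0.238 = 23.109 h; τ₂ = 2.45/0.238 = 10.294 h.
Tank 1: C₁ = C_in(1 − e^(−t/τ₁)). Tank 2 (τ₁ ≠ τ₂): C₂ = C_in[1 − (τ₁ e^(−t/τ₁) − τ₂ e^(−t/τ₂))/(τ₁ − τ₂)].
At t = 31.9: e^(−t/τ₁) = 0.25148, e^(−t/τ₂) = 0.045101.
C₂ = 4.59·[1 − (23.109·0.25148 − 10.294·0.045101)/(12.815)] = 4.59·0.58274 = 2.6748 g/L.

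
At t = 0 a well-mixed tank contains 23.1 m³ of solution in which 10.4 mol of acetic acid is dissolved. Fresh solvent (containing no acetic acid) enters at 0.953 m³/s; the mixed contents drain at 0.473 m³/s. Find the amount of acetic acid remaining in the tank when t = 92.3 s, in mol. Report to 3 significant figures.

3.62 mol

Total volume: dV/dt = Q_in − Q_out = 0.48000 m³/s, so V(t) = 23.1 + 0.48000 t and V(92.3) = 67.404 m³.
Solute balance: dm/dt = 0 − Q_out C = −Q_out m/V(t).
Separate: dm/m = −Q_out dt/V(t) ⇒ ln(m/m₀) = −(Q_out/(Q_in−Q_out)) ln(V/V₀).
m = m₀ (V₀/V)^(Q_out/(Q_in−Q_out)) = 10.4 × (23.1/67.404)^(0.98542) = 3.6203 mol.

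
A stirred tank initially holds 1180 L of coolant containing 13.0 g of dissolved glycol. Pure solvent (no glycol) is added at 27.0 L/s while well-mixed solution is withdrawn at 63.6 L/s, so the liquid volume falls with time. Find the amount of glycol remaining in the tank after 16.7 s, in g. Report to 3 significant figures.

3.66 g

Let m(t) be the amount of glycol. Volume: V(t) = V₀ + (Q_in − Q_out) t = 1180 − 36.600 t; V(16.7) = 568.78 L.
Species balance (pure solvent in): dm/dt = −Q_out · m/V(t).
Separate: dm/m = −Q_out dt/V(t) ⇒ ln(m/m₀) = −(Q_out/(Q_in−Q_out)) ln(V/V₀).
m = m₀ (V₀/V)^(Q_out/(Q_in−Q_out)) = 13.0 × (1180/568.78)^(-1.7377) = 3.6576 g.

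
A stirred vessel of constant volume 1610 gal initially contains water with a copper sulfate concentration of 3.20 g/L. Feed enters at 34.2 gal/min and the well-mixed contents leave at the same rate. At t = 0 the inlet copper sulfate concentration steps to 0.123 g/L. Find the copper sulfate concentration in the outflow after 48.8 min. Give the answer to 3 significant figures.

Mass balance on the solute (V constant): V dC/dt = Q(C_in − C).
Time constant τ = V/Q = 1610/34.2 = 47.076 min.
This is linear first-order; C(t) = C_in + (C₀ − C_in) e^(−t/τ).
C(48.8) = 0.123 + (3.20 − 0.123)·e^(−48.8/47.076) = 0.123 + (3.0770)·0.35465 = 1.2143 g/L.

1.21 g/L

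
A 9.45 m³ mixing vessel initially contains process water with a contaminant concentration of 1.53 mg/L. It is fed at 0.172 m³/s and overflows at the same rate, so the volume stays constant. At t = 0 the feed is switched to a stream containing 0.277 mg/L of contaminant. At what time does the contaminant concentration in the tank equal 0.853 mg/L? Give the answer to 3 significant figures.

42.7 s

Transient balance on the dissolved component: V dC/dt = Q(C_in − C), so τ = V/Q = 54.942 s.
C(t) = C_in + (C₀ − C_in) e^(−t/τ). Set C = 0.853 and solve for t:
e^(−t/τ) = (C − C_in)/(C₀ − C_in) = (0.853 − 0.277)/(1.53 − 0.277) = 0.45970
t = −τ ln(…) = 54.942 × 0.77719 = 42.700 s.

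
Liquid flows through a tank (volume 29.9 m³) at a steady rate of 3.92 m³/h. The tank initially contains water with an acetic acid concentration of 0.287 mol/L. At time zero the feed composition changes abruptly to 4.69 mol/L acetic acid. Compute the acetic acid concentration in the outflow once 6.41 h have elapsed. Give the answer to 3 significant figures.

2.79 mol/L

Accumulation = in − out for the solute gives V dC/dt = Q(C_in − C).
Time constant τ = V/Q = 29.9/3.92 = 7.6276 h.
C approaches C_in exponentially: C(t) = C_in + (C₀ − C_in) e^(−t/τ).
C(6.41) = 4.69 + (0.287 − 4.69)·e^(−6.41/7.6276) = 4.69 + (-4.4030)·0.43155 = 2.7899 mol/L.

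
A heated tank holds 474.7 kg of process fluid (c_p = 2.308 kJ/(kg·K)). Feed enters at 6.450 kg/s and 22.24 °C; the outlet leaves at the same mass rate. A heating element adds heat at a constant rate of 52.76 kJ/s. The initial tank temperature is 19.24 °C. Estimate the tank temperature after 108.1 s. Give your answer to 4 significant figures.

24.28 °C

M c_p dT/dt = ṁ c_p (T_in − T) + Q̇.
τ = M/ṁ = 73.5969 s; T_ss = T_in + Q̇/(ṁ c_p) = 22.24 + 52.76/(6.450·2.308) = 25.7841 °C.
This is linear first-order; T(t) = T_ss + (T₀ − T_ss) e^(−t/τ).
T(108.1) = 25.7841 + (-6.54413)·e^(−108.1/73.5969) = 25.7841 + (-6.54413)·0.230199 = 24.2777 °C.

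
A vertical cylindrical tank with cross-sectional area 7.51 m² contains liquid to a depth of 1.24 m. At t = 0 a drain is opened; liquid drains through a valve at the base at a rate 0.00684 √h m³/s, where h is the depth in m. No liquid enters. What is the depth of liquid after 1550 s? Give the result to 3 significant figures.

0.166 m

With no inflow, A dh/dt = −0.00684 √h.
This is separable: 2 d(√h)/dt = −0.00684/A, so √h = √h₀ − (0.00684/(2A)) t.
√h = √1.24 − 0.00684·1550/(2·7.51) = 1.1136 − 0.70586 = 0.40769.
h = 0.40769² = 0.16621 m.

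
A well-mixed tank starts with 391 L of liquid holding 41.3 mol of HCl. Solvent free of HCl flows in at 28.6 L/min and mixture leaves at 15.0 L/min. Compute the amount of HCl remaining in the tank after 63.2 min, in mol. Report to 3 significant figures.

Let m(t) be the amount of HCl. Volume: V(t) = V₀ + (Q_in − Q_out) t = 391 + 13.600 t; V(63.2) = 1250.5 L.
Species balance (pure solvent in): dm/dt = −Q_out · m/V(t).
Separate: dm/m = −Q_out dt/V(t) ⇒ ln(m/m₀) = −(Q_out/(Q_in−Q_out)) ln(V/V₀).
m = m₀ (V₀/V)^(Q_out/(Q_in−Q_out)) = 41.3 × (391/1250.5)^(1.1029) = 11.457 mol.

11.5 mol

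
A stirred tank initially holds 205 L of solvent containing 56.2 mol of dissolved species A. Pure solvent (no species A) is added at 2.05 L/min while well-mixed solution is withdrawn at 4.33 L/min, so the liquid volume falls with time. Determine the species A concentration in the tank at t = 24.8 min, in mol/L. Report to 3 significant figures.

0.205 mol/L

Let m(t) be the amount of species A. Volume: V(t) = V₀ + (Q_in − Q_out) t = 205 − 2.2800 t; V(24.8) = 148.46 L.
No species A enters, so dm/dt = −Q_out · (m/V).
Separate: dm/m = −Q_out dt/V(t) ⇒ ln(m/m₀) = −(Q_out/(Q_in−Q_out)) ln(V/V₀).
m = m₀ (V₀/V)^(Q_out/(Q_in−Q_out)) = 56.2 × (205/148.46)^(-1.8991) = 30.448 mol.
C = m/V = 30.448/148.46 = 0.20510 mol/L.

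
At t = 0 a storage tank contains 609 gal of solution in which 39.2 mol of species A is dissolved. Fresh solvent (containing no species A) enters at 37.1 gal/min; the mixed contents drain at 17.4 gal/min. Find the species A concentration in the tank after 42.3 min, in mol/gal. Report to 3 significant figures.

0.0127 mol/gal

Total volume: dV/dt = Q_in − Q_out = 19.700 gal/min, so V(t) = 609 + 19.700 t and V(42.3) = 1442.3 gal.
Species balance (pure solvent in): dm/dt = −Q_out · m/V(t).
dm/m = −Q_out dt/(V₀ + 19.700 t); integrating gives ln(m/m₀) = −(Q_out/(Q_in−Q_out)) ln(V/V₀).
m = m₀ (V₀/V)^(Q_out/(Q_in−Q_out)) = 39.2 × (609/1442.3)^(0.88325) = 18.305 mol.
C = m/V = 18.305/1442.3 = 0.012691 mol/gal.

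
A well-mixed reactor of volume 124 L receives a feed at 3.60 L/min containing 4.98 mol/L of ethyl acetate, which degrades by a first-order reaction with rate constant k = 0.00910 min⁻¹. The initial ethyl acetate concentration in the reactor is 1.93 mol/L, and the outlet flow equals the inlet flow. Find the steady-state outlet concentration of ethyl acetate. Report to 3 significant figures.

Species balance: V dC/dt = Q C_in − Q C − k V C.
Steady state (dC/dt = 0): C_ss = Q C_in/(Q + kV) = C_in/(1 + kV/Q).
C_ss = 3.60·4.98/(3.60 + 0.00910·124) = 17.928/4.7284 = 3.7916 mol/L.

3.79 mol/L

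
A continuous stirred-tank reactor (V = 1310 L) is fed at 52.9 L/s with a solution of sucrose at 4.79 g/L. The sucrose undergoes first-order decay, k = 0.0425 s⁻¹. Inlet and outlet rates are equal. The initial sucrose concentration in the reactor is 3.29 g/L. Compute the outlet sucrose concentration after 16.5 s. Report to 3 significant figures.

Species balance: V dC/dt = Q C_in − Q C − k V C.
This is linear with rate a = Q/V + k = 0.082882 s⁻¹.
C_ss = Q C_in/(Q + kV) = 2.3338 g/L; C(t) = C_ss + (C₀ − C_ss) e^(−a t).
C(16.5) = 2.3338 + (0.95621)·e^(−0.082882·16.5) = 2.3338 + (0.95621)·0.25473 = 2.5774 g/L.

2.58 g/L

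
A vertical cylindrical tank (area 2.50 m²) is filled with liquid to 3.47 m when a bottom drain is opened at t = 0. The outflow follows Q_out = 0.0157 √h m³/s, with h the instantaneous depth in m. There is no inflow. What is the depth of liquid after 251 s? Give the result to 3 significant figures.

With no inflow, A dh/dt = −0.0157 √h.
∫ h^(−1/2) dh = −(0.0157/A) ∫ dt, giving 2√h = 2√h₀ − (0.0157/A) t.
√h = √3.47 − 0.0157·251/(2·2.50) = 1.8628 − 0.78814 = 1.0747.
h = 1.0747² = 1.1549 m.

1.15 m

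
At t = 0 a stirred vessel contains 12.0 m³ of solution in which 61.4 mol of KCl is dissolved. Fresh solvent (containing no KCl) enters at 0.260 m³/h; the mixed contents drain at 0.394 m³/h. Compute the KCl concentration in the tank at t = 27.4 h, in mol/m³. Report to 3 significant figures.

Let m(t) be the amount of KCl. Volume: V(t) = V₀ + (Q_in − Q_out) t = 12.0 − 0.13400 t; V(27.4) = 8.3284 m³.
Species balance (pure solvent in): dm/dt = −Q_out · m/V(t).
Separate: dm/m = −Q_out dt/V(t) ⇒ ln(m/m₀) = −(Q_out/(Q_in−Q_out)) ln(V/V₀).
m = m₀ (V₀/V)^(Q_out/(Q_in−Q_out)) = 61.4 × (12.0/8.3284)^(-2.9403) = 20.979 mol.
C = m/V = 20.979/8.3284 = 2.5189 mol/m³.

2.52 mol/m³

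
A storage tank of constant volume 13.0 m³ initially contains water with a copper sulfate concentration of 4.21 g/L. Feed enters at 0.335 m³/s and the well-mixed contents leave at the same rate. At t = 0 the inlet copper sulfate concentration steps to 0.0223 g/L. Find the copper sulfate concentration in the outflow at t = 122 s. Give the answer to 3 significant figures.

0.203 g/L

Accumulation = in − out for the solute gives V dC/dt = Q(C_in − C).
Time constant τ = V/Q = 13.0/0.335 = 38.806 s.
Integrating: C(t) = C_in + (C₀ − C_in) e^(−t/τ).
C(122) = 0.0223 + (4.21 − 0.0223)·e^(−122/38.806) = 0.0223 + (4.1877)·0.043117 = 0.20286 g/L.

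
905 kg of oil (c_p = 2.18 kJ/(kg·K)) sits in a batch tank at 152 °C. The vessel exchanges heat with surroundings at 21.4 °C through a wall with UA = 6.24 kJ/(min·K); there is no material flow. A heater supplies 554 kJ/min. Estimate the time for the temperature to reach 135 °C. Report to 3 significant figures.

165 min

Heat balance on the well-mixed liquid: M c_p dT/dt = −UA(T − T_amb) + Q̇.
τ = M c_p/UA = 316.17 min; T_ss = T_amb + Q̇/UA = 21.4 + 554/6.24 = 110.18 °C.
T(t) = T_ss + (T₀ − T_ss)e^(−t/τ); set T = 135:
t = −τ ln[(T − T_ss)/(T₀ − T_ss)] = −316.17 · ln(0.59348) = 164.96 min.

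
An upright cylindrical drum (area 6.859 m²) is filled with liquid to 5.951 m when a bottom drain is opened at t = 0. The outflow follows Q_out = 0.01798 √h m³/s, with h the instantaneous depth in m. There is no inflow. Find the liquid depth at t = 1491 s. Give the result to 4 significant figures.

A dh/dt = −Q_out = −0.01798 √h.
This is separable: 2 d(√h)/dt = −0.01798/A, so √h = √h₀ − (0.01798/(2A)) t.
√h = √5.951 − 0.01798·1491/(2·6.859) = 2.43947 − 1.95423 = 0.485233.
h = 0.485233² = 0.235451 m.

0.2355 m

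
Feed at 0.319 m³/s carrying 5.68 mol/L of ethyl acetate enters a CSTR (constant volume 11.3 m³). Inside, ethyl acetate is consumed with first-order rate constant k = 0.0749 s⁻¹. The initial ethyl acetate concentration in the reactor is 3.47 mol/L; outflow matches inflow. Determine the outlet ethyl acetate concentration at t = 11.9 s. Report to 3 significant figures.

2.12 mol/L

Accumulation = in − out − consumed: V dC/dt = Q C_in − Q C − k V C.
dC/dt = (Q/V) C_in − (Q/V + k) C; effective rate a = Q/V + k = 0.028230 + 0.0749 = 0.10313 s⁻¹.
C_ss = Q C_in/(Q + kV) = 1.5548 mol/L; C(t) = C_ss + (C₀ − C_ss) e^(−a t).
C(11.9) = 1.5548 + (1.9152)·e^(−0.10313·11.9) = 1.5548 + (1.9152)·0.29310 = 2.1161 mol/L.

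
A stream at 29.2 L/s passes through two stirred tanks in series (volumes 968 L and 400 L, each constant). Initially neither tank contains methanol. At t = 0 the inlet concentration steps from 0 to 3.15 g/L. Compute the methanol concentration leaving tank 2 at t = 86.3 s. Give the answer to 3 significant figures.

2.76 g/L

Each tank obeys Vᵢ dCᵢ/dt = Q(Cᵢ₋₁ − Cᵢ), so τᵢ = Vᵢ/Q.
τ₁ = 968/29.2 = 33.151 s; τ₂ = 400/29.2 = 13.699 s.
Solving the cascade with C₁(0)=C₂(0)=0 gives C₂(t) = C_in[1 − (τ₁ e^(−t/τ₁) − τ₂ e^(−t/τ₂))/(τ₁ − τ₂)].
At t = 86.3: e^(−t/τ₁) = 0.074032, e^(−t/τ₂) = 0.0018365.
C₂ = 3.15·[1 − (33.151·0.074032 − 13.699·0.0018365)/(19.452)] = 3.15·0.87513 = 2.7566 g/L.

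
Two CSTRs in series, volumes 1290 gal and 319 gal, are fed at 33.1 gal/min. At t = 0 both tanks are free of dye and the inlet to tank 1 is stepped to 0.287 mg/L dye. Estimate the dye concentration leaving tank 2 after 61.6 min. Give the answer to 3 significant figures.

0.209 mg/L

Time constants: τᵢ = Vᵢ/Q for each well-mixed tank.
τ₁ = 1290/33.1 = 38.973 min; τ₂ = 319/33.1 = 9.6375 min.
Tank 1: C₁ = C_in(1 − e^(−t/τ₁)). Tank 2 (τ₁ ≠ τ₂): C₂ = C_in[1 − (τ₁ e^(−t/τ₁) − τ₂ e^(−t/τ₂))/(τ₁ − τ₂)].
At t = 61.6: e^(−t/τ₁) = 0.20585, e^(−t/τ₂) = 0.0016754.
C₂ = 0.287·[1 − (38.973·0.20585 − 9.6375·0.0016754)/(29.335)] = 0.287·0.72707 = 0.20867 mg/L.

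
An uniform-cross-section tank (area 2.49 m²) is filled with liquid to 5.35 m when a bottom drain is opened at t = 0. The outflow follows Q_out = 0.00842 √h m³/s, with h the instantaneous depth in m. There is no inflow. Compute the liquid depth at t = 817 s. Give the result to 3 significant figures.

0.868 m

A dh/dt = −Q_out = −0.00842 √h.
∫ h^(−1/2) dh = −(0.00842/A) ∫ dt, giving 2√h = 2√h₀ − (0.00842/A) t.
√h = √5.35 − 0.00842·817/(2·2.49) = 2.3130 − 1.3814 = 0.93165.
h = 0.93165² = 0.86798 m.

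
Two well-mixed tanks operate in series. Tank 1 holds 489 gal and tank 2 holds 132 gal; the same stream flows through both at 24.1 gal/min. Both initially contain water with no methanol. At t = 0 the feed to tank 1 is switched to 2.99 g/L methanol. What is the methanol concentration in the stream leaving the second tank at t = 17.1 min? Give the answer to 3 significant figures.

Species balance on tank i: dCᵢ/dt = (Cᵢ₋₁ − Cᵢ)/τᵢ with τᵢ = Vᵢ/Q.
τ₁ = 489/24.1 = 20.290 min; τ₂ = 132/24.1 = 5.4772 min.
Tank 1: C₁ = C_in(1 − e^(−t/τ₁)). Tank 2 (τ₁ ≠ τ₂): C₂ = C_in[1 − (τ₁ e^(−t/τ₁) − τ₂ e^(−t/τ₂))/(τ₁ − τ₂)].
At t = 17.1: e^(−t/τ₁) = 0.43052, e^(−t/τ₂) = 0.044067.
C₂ = 2.99·[1 − (20.290·0.43052 − 5.4772·0.044067)/(14.813)] = 2.99·0.42659 = 1.2755 g/L.

1.28 g/L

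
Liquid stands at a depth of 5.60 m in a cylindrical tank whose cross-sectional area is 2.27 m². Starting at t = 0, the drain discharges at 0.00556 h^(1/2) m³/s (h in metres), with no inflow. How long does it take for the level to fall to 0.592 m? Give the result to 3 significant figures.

1300 s

Accumulation of liquid (constant cross-section A): A dh/dt = −0.00556 √h.
∫ h^(−1/2) dh = −(0.00556/A) ∫ dt, giving 2√h = 2√h₀ − (0.00556/A) t.
t = 2A(√h₀ − √h)/0.00556 = 2·2.27·(√5.60 − √0.592)/0.00556
  = 4.5400 × (2.3664 − 0.76942) / 0.00556 = 1304.0 s.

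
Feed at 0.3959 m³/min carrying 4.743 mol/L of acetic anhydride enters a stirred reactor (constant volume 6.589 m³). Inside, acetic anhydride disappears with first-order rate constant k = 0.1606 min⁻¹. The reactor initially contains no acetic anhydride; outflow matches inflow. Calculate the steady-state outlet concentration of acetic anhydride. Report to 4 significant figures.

1.291 mol/L

Species balance: V dC/dt = Q C_in − Q C − k V C.
At steady state: 0 = Q C_in − (Q + kV) C_ss, so C_ss = Q C_in/(Q + kV).
C_ss = 0.3959·4.743/(0.3959 + 0.1606·6.589) = 1.87775/1.45409 = 1.29136 mol/L.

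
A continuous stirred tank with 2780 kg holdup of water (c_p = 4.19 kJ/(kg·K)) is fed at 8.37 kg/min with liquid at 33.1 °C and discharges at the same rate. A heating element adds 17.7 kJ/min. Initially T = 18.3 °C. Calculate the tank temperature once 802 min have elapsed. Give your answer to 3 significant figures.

32.2 °C

First-law balance (no shaft work): M c_p dT/dt = ṁ c_p (T_in − T) + 17.7.
τ = M/ṁ = 332.14 min; T_ss = T_in + Q̇/(ṁ c_p) = 33.1 + 17.7/(8.37·4.19) = 33.605 °C.
T approaches T_ss exponentially: T(t) = T_ss + (T₀ − T_ss) e^(−t/τ).
T(802) = 33.605 + (-15.305)·e^(−802/332.14) = 33.605 + (-15.305)·0.089398 = 32.236 °C.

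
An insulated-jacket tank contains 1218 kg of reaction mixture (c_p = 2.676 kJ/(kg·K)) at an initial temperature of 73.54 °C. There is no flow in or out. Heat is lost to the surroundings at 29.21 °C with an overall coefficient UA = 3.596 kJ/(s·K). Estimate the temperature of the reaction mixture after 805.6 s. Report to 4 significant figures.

47.44 °C

M c_p dT/dt = −UA(T − T_amb).
dT/dt = (T_ss − T)/τ with T_ss = T_amb = 29.2100 °C, τ = M c_p/UA = 1218·2.676/3.596 = 906.387 s.
Integrating: T(t) = T_ss + (T₀ − T_ss) e^(−t/τ).
T(805.6) = 29.2100 + (44.3300)·0.411147 = 47.4362 °C.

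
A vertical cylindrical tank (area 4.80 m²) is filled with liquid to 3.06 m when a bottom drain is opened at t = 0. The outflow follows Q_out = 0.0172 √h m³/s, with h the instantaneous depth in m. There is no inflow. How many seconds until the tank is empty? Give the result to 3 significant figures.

976 s

Unsteady balance on liquid volume: A dh/dt = −0.0172 √h.
Separate and integrate: 2(√h − √h₀) = −(0.0172/A) t.
Set h = 0: 2√h₀ = (0.0172/A) t_empty ⇒ t_empty = 2A√h₀/0.0172.
t_empty = 2·4.80·√3.06/0.0172 = 9.6000·1.7493/0.0172 = 976.35 s.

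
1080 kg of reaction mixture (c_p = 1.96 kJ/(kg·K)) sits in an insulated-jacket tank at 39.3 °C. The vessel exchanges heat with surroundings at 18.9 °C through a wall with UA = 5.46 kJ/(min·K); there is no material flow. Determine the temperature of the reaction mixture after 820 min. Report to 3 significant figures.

21.4 °C

Energy balance: M c_p dT/dt = −UA(T − T_amb).
dT/dt = (T_ss − T)/τ with T_ss = T_amb = 18.900 °C, τ = M c_p/UA = 1080·1.96/5.46 = 387.69 min.
Integrating: T(t) = T_ss + (T₀ − T_ss) e^(−t/τ).
T(820) = 18.900 + (20.400)·0.12062 = 21.361 °C.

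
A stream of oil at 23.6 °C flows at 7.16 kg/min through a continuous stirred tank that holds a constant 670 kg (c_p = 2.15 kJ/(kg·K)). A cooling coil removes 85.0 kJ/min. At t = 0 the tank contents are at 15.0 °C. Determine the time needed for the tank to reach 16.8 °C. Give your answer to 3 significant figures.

82.2 min

Unsteady energy balance on the tank contents: M c_p dT/dt = ṁ c_p (T_in − T) − 85.0.
τ = M/ṁ = 93.575 min; T_ss = T_in − Q̇/(ṁ c_p) = 18.078 °C.
T(t) = T_ss + (T₀ − T_ss) e^(−t/τ). Set T = 16.8:
e^(−t/τ) = (16.8 − 18.078)/(15.0 − 18.078) = 0.41527
t = −93.575 · ln(0.41527) = 82.236 min.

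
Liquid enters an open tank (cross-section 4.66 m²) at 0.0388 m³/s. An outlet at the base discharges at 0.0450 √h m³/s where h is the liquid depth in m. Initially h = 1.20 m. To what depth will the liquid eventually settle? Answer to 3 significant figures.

0.743 m

Accumulation of liquid (constant cross-section A): A dh/dt = Q_in − 0.0450 √h. At steady state dh/dt = 0:
Q_in = 0.0450 √h_ss ⇒ √h_ss = 0.0388/0.0450 = 0.86222.
h_ss = 0.86222² = 0.74343 m. (Since h₀ = 1.20 m > h_ss, the level will fall toward this value.)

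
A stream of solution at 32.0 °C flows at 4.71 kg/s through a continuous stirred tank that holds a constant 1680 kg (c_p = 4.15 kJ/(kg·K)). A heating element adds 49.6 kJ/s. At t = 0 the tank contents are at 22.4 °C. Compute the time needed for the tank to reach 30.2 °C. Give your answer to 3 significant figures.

Energy balance: M c_p dT/dt = ṁ c_p (T_in − T) + 49.6.
τ = M/ṁ = 356.69 s; T_ss = T_in + Q̇/(ṁ c_p) = 34.538 °C.
T(t) = T_ss + (T₀ − T_ss) e^(−t/τ). Set T = 30.2:
e^(−t/τ) = (30.2 − 34.538)/(22.4 − 34.538) = 0.35737
t = −356.69 · ln(0.35737) = 367.03 s.

367 s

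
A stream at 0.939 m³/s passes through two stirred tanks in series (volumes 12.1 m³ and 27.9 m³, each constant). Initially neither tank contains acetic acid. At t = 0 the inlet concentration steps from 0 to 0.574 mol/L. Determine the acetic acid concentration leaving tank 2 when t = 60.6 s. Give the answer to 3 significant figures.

0.446 mol/L

Time constants: τᵢ = Vᵢ/Q for each well-mixed tank.
τ₁ = 12.1/0.939 = 12.886 s; τ₂ = 27.9/0.939 = 29.712 s.
Tank 1: C₁ = C_in(1 − e^(−t/τ₁)). Tank 2 (τ₁ ≠ τ₂): C₂ = C_in[1 − (τ₁ e^(−t/τ₁) − τ₂ e^(−t/τ₂))/(τ₁ − τ₂)].
At t = 60.6: e^(−t/τ₁) = 0.0090702, e^(−t/τ₂) = 0.13009.
C₂ = 0.574·[1 − (12.886·0.0090702 − 29.712·0.13009)/(-16.826)] = 0.574·0.77723 = 0.44613 mol/L.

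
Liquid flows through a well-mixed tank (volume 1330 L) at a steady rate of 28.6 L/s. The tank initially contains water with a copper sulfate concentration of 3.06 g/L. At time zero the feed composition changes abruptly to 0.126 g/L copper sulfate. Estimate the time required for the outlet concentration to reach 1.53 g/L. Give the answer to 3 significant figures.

34.3 s

Unsteady species balance (constant V, well mixed): V dC/dt = Q(C_in − C), so τ = V/Q = 46.503 s.
C(t) = C_in + (C₀ − C_in) e^(−t/τ). Set C = 1.53 and solve for t:
e^(−t/τ) = (C − C_in)/(C₀ − C_in) = (1.53 − 0.126)/(3.06 − 0.126) = 0.47853
t = −τ ln(…) = 46.503 × 0.73704 = 34.275 s.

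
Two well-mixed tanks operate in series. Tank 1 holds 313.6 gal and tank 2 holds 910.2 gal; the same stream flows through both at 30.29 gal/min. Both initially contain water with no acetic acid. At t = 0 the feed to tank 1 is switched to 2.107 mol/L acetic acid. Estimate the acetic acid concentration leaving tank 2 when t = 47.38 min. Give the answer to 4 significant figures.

1.454 mol/L

Each tank obeys Vᵢ dCᵢ/dt = Q(Cᵢ₋₁ − Cᵢ), so τᵢ = Vᵢ/Q.
τ₁ = 313.6/30.29 = 10.3533 min; τ₂ = 910.2/30.29 = 30.0495 min.
Tank 1: C₁ = C_in(1 − e^(−t/τ₁)). Tank 2 (τ₁ ≠ τ₂): C₂ = C_in[1 − (τ₁ e^(−t/τ₁) − τ₂ e^(−t/τ₂))/(τ₁ − τ₂)].
At t = 47.38: e^(−t/τ₁) = 0.0102925, e^(−t/τ₂) = 0.206650.
C₂ = 2.107·[1 − (10.3533·0.0102925 − 30.0495·0.206650)/(-19.6963)] = 2.107·0.690136 = 1.45412 mol/L.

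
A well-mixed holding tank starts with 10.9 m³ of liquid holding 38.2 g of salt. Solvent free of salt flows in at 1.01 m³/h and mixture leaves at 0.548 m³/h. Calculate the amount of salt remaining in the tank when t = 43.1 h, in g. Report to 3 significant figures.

11.1 g

Let m(t) be the amount of salt. Volume: V(t) = V₀ + (Q_in − Q_out) t = 10.9 + 0.46200 t; V(43.1) = 30.812 m³.
Species balance (pure solvent in): dm/dt = −Q_out · m/V(t).
Separate: dm/m = −Q_out dt/V(t) ⇒ ln(m/m₀) = −(Q_out/(Q_in−Q_out)) ln(V/V₀).
m = m₀ (V₀/V)^(Q_out/(Q_in−Q_out)) = 38.2 × (10.9/30.812)^(1.1861) = 11.137 g.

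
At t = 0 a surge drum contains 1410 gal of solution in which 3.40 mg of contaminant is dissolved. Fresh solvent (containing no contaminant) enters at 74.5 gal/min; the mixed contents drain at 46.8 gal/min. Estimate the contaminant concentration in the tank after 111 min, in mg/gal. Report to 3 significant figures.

0.000107 mg/gal

Let m(t) be the amount of contaminant. Volume: V(t) = V₀ + (Q_in − Q_out) t = 1410 + 27.700 t; V(111) = 4484.7 gal.
No contaminant enters, so dm/dt = −Q_out · (m/V).
dm/m = −Q_out dt/(V₀ + 27.700 t); integrating gives ln(m/m₀) = −(Q_out/(Q_in−Q_out)) ln(V/V₀).
m = m₀ (V₀/V)^(Q_out/(Q_in−Q_out)) = 3.40 × (1410/4484.7)^(1.6895) = 0.48136 mg.
C = m/V = 0.48136/4484.7 = 0.00010733 mg/gal.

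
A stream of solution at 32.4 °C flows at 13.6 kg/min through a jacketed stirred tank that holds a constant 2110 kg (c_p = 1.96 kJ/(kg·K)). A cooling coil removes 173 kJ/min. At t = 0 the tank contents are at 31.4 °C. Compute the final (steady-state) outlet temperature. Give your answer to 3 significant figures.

Energy balance: M c_p dT/dt = ṁ c_p (T_in − T) − 173.
At steady state dT/dt = 0 ⇒ T_ss = T_in − Q̇/(ṁ c_p) = 32.4 − 173/(13.6·1.96) = 25.910 °C.

25.9 °C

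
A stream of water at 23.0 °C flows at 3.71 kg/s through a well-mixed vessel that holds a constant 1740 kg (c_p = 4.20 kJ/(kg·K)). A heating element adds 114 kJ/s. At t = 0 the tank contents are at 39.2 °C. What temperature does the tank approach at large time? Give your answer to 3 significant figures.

30.3 °C

Heat balance on the well-mixed liquid: M c_p dT/dt = ṁ c_p (T_in − T) + 114.
At steady state dT/dt = 0 ⇒ T_ss = T_in + Q̇/(ṁ c_p) = 23.0 + 114/(3.71·4.20) = 30.316 °C.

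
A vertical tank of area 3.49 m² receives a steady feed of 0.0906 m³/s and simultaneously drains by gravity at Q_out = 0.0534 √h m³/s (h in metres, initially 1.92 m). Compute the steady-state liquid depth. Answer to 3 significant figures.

2.88 m

A dh/dt = Q_in − 0.0534 √h. Steady state requires inflow = outflow:
Q_in = 0.0534 √h_ss ⇒ √h_ss = 0.0906/0.0534 = 1.6966.
h_ss = 1.6966² = 2.8786 m. (Since h₀ = 1.92 m < h_ss, the level will rise toward this value.)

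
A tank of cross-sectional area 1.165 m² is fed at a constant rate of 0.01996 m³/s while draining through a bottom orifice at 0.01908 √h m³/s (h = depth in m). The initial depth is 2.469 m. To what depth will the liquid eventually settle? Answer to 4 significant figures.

1.094 m

Accumulation of liquid (constant cross-section A): A dh/dt = Q_in − 0.01908 √h. At steady state dh/dt = 0:
Q_in = 0.01908 √h_ss ⇒ √h_ss = 0.01996/0.01908 = 1.04612.
h_ss = 1.04612² = 1.09437 m. (Since h₀ = 2.469 m > h_ss, the level will fall toward this value.)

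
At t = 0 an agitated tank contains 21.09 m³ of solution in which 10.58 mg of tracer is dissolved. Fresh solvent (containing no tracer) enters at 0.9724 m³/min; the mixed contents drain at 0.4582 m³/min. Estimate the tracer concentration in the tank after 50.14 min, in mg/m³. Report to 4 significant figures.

Total volume: dV/dt = Q_in − Q_out = 0.514200 m³/min, so V(t) = 21.09 + 0.514200 t and V(50.14) = 46.8720 m³.
No tracer enters, so dm/dt = −Q_out · (m/V).
Separate: dm/m = −Q_out dt/V(t) ⇒ ln(m/m₀) = −(Q_out/(Q_in−Q_out)) ln(V/V₀).
m = m₀ (V₀/V)^(Q_out/(Q_in−Q_out)) = 10.58 × (21.09/46.8720)^(0.891093) = 5.19304 mg.
C = m/V = 5.19304/46.8720 = 0.110792 mg/m³.

0.1108 mg/m³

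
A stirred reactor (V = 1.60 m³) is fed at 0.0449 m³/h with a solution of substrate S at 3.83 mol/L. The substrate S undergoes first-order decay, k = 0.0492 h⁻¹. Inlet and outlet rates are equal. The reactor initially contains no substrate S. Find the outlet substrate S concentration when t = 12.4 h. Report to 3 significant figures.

0.857 mol/L

Species balance: V dC/dt = Q C_in − Q C − k V C.
This is linear with rate a = Q/V + k = 0.077262 h⁻¹.
C_ss = Q C_in/(Q + kV) = 1.3911 mol/L; C(t) = C_ss + (C₀ − C_ss) e^(−a t).
C(12.4) = 1.3911 + (-1.3911)·e^(−0.077262·12.4) = 1.3911 + (-1.3911)·0.38364 = 0.85742 mol/L.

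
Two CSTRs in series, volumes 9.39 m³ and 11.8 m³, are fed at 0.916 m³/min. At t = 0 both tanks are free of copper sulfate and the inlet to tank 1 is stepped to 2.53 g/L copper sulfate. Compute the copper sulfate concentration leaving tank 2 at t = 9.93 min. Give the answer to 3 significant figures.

0.541 g/L

Time constants: τᵢ = Vᵢ/Q for each well-mixed tank.
τ₁ = 9.39/0.916 = 10.251 min; τ₂ = 11.8/0.916 = 12.882 min.
Solving the cascade with C₁(0)=C₂(0)=0 gives C₂(t) = C_in[1 − (τ₁ e^(−t/τ₁) − τ₂ e^(−t/τ₂))/(τ₁ − τ₂)].
At t = 9.93: e^(−t/τ₁) = 0.37958, e^(−t/τ₂) = 0.46263.
C₂ = 2.53·[1 − (10.251·0.37958 − 12.882·0.46263)/(-2.6310)] = 2.53·0.21383 = 0.54098 g/L.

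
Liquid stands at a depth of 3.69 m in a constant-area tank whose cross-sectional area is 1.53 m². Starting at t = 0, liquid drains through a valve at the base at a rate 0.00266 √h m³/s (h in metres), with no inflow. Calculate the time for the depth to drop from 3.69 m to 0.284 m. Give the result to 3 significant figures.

Accumulation of liquid (constant cross-section A): A dh/dt = −0.00266 √h.
This is separable: 2 d(√h)/dt = −0.00266/A, so √h = √h₀ − (0.00266/(2A)) t.
t = 2A(√h₀ − √h)/0.00266 = 2·1.53·(√3.69 − √0.284)/0.00266
  = 3.0600 × (1.9209 − 0.53292) / 0.00266 = 1596.7 s.

1600 s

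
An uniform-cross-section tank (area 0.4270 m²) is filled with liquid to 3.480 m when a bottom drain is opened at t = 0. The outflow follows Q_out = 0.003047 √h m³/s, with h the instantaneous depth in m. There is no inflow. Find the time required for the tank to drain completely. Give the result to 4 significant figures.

A dh/dt = −Q_out = −0.003047 √h.
∫ h^(−1/2) dh = −(0.003047/A) ∫ dt, giving 2√h = 2√h₀ − (0.003047/A) t.
Tank is empty when √h = 0: t_empty = 2A√h₀/0.003047.
t_empty = 2·0.4270·√3.480/0.003047 = 0.854000·1.86548/0.003047 = 522.848 s.

522.8 s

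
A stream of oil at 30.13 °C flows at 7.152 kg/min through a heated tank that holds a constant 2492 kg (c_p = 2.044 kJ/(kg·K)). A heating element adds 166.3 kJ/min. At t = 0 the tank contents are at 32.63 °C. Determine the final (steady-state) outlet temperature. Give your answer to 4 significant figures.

41.51 °C

M c_p dT/dt = ṁ c_p (T_in − T) + Q̇.
At steady state dT/dt = 0 ⇒ T_ss = T_in + Q̇/(ṁ c_p) = 30.13 + 166.3/(7.152·2.044) = 41.5058 °C.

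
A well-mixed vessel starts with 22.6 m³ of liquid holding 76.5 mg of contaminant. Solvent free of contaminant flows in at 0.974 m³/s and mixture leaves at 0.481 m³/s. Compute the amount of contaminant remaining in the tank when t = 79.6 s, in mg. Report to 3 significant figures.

28.6 mg

Let m(t) be the amount of contaminant. Volume: V(t) = V₀ + (Q_in − Q_out) t = 22.6 + 0.49300 t; V(79.6) = 61.843 m³.
No contaminant enters, so dm/dt = −Q_out · (m/V).
dm/m = −Q_out dt/(V₀ + 0.49300 t); integrating gives ln(m/m₀) = −(Q_out/(Q_in−Q_out)) ln(V/V₀).
m = m₀ (V₀/V)^(Q_out/(Q_in−Q_out)) = 76.5 × (22.6/61.843)^(0.97566) = 28.650 mg.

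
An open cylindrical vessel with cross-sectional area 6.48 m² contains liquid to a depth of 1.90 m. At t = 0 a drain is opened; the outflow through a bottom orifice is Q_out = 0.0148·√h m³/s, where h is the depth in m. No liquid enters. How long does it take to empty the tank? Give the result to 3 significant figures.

Volume balance on the tank: A dh/dt = −0.0148 √h.
This is separable: 2 d(√h)/dt = −0.0148/A, so √h = √h₀ − (0.0148/(2A)) t.
Set h = 0: 2√h₀ = (0.0148/A) t_empty ⇒ t_empty = 2A√h₀/0.0148.
t_empty = 2·6.48·√1.90/0.0148 = 12.960·1.3784/0.0148 = 1207.0 s.

1210 s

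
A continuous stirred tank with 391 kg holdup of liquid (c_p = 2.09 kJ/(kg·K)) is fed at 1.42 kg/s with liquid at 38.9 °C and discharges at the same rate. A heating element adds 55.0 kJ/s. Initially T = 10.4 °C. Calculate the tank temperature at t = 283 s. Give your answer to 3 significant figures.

40.6 °C

M c_p dT/dt = ṁ c_p (T_in − T) + Q̇.
τ = M/ṁ = 275.35 s; T_ss = T_in + Q̇/(ṁ c_p) = 38.9 + 55.0/(1.42·2.09) = 57.432 °C.
Integrating: T(t) = T_ss + (T₀ − T_ss) e^(−t/τ).
T(283) = 57.432 + (-47.032)·e^(−283/275.35) = 57.432 + (-47.032)·0.35780 = 40.604 °C.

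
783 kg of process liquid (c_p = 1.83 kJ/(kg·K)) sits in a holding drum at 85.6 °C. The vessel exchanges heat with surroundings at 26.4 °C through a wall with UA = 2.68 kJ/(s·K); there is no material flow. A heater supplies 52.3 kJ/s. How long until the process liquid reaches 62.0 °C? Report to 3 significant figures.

483 s

M c_p dT/dt = −UA(T − T_amb) + Q̇.
τ = M c_p/UA = 534.66 s; T_ss = T_amb + Q̇/UA = 26.4 + 52.3/2.68 = 45.915 °C.
T(t) = T_ss + (T₀ − T_ss)e^(−t/τ); set T = 62.0:
t = −τ ln[(T − T_ss)/(T₀ − T_ss)] = −534.66 · ln(0.40532) = 482.84 s.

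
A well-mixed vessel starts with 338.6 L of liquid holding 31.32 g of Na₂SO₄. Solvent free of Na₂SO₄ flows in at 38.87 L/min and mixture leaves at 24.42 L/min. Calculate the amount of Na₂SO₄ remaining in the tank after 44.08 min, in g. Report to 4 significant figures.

5.238 g

Let m(t) be the amount of Na₂SO₄. Volume: V(t) = V₀ + (Q_in − Q_out) t = 338.6 + 14.4500 t; V(44.08) = 975.556 L.
Solute balance: dm/dt = 0 − Q_out C = −Q_out m/V(t).
Separate: dm/m = −Q_out dt/V(t) ⇒ ln(m/m₀) = −(Q_out/(Q_in−Q_out)) ln(V/V₀).
m = m₀ (V₀/V)^(Q_out/(Q_in−Q_out)) = 31.32 × (338.6/975.556)^(1.68997) = 5.23808 g.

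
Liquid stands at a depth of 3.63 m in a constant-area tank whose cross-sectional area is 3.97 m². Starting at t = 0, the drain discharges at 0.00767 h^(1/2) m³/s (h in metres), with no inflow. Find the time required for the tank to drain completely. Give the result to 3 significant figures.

1970 s

With no inflow, A dh/dt = −0.00767 √h.
This is separable: 2 d(√h)/dt = −0.00767/A, so √h = √h₀ − (0.00767/(2A)) t.
Set h = 0: 2√h₀ = (0.00767/A) t_empty ⇒ t_empty = 2A√h₀/0.00767.
t_empty = 2·3.97·√3.63/0.00767 = 7.9400·1.9053/0.00767 = 1972.3 s.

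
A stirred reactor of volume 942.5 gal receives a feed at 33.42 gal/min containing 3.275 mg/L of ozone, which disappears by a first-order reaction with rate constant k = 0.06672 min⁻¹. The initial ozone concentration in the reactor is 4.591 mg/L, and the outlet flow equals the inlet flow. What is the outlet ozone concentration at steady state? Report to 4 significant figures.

V dC/dt = Q(C_in − C) − k V C.
Steady state (dC/dt = 0): C_ss = Q C_in/(Q + kV) = C_in/(1 + kV/Q).
C_ss = 33.42·3.275/(33.42 + 0.06672·942.5) = 109.451/96.3036 = 1.13652 mg/L.

1.137 mg/L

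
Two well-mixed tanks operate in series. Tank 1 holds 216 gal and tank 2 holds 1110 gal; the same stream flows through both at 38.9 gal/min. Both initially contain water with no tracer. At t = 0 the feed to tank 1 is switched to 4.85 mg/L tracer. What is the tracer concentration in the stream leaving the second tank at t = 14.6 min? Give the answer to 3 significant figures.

1.32 mg/L

Each tank obeys Vᵢ dCᵢ/dt = Q(Cᵢ₋₁ − Cᵢ), so τᵢ = Vᵢ/Q.
τ₁ = 216/38.9 = 5.5527 min; τ₂ = 1110/38.9 = 28.535 min.
Tank 1: C₁ = C_in(1 − e^(−t/τ₁)). Tank 2 (τ₁ ≠ τ₂): C₂ = C_in[1 − (τ₁ e^(−t/τ₁) − τ₂ e^(−t/τ₂))/(τ₁ − τ₂)].
At t = 14.6: e^(−t/τ₁) = 0.072125, e^(−t/τ₂) = 0.59950.
C₂ = 4.85·[1 − (5.5527·0.072125 − 28.535·0.59950)/(-22.982)] = 4.85·0.27308 = 1.3244 mg/L.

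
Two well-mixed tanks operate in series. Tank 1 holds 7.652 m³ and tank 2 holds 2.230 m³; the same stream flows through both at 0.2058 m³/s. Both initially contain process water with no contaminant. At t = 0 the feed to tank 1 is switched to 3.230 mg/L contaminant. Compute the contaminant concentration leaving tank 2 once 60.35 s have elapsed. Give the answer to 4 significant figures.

2.336 mg/L

Species balance on tank i: dCᵢ/dt = (Cᵢ₋₁ − Cᵢ)/τᵢ with τᵢ = Vᵢ/Q.
τ₁ = 7.652/0.2058 = 37.1817 s; τ₂ = 2.230/0.2058 = 10.8358 s.
Tank 1: C₁ = C_in(1 − e^(−t/τ₁)). Tank 2 (τ₁ ≠ τ₂): C₂ = C_in[1 − (τ₁ e^(−t/τ₁) − τ₂ e^(−t/τ₂))/(τ₁ − τ₂)].
At t = 60.35: e^(−t/τ₁) = 0.197284, e^(−t/τ₂) = 0.00381231.
C₂ = 3.230·[1 − (37.1817·0.197284 − 10.8358·0.00381231)/(26.3460)] = 3.230·0.723143 = 2.33575 mg/L.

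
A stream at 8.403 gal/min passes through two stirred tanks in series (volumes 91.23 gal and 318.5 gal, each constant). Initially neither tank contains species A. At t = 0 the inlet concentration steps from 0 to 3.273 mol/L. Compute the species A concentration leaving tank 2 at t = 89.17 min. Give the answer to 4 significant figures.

Time constants: τᵢ = Vᵢ/Q for each well-mixed tank.
τ₁ = 91.23/8.403 = 10.8568 min; τ₂ = 318.5/8.403 = 37.9031 min.
Tank 1: C₁ = C_in(1 − e^(−t/τ₁)). Tank 2 (τ₁ ≠ τ₂): C₂ = C_in[1 − (τ₁ e^(−t/τ₁) − τ₂ e^(−t/τ₂))/(τ₁ − τ₂)].
At t = 89.17: e^(−t/τ₁) = 0.000271036, e^(−t/τ₂) = 0.0951238.
C₂ = 3.273·[1 − (10.8568·0.000271036 − 37.9031·0.0951238)/(-27.0463)] = 3.273·0.866801 = 2.83704 mol/L.

2.837 mol/L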